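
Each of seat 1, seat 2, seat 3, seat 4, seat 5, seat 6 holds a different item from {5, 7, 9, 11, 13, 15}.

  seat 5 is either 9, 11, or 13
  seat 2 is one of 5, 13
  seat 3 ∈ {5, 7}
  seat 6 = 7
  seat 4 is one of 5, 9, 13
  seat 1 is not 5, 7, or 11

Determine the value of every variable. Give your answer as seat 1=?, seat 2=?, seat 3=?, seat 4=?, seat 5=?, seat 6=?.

seat 1=15, seat 2=13, seat 3=5, seat 4=9, seat 5=11, seat 6=7

seat 6's domain is down to {7}, so seat 6 = 7. Eliminate 7 elsewhere: seat 3.
seat 3 has just one choice, so seat 3 = 5. Remove 5 from seat 2, seat 4.
seat 2's domain is down to {13}, so seat 2 = 13. Remove 13 from seat 1, seat 4, seat 5.
seat 4's domain is down to {9}, so seat 4 = 9. Remove 9 from seat 1, seat 5.
seat 5 must be 11 (only option left).
seat 1 must be 15 (only option left).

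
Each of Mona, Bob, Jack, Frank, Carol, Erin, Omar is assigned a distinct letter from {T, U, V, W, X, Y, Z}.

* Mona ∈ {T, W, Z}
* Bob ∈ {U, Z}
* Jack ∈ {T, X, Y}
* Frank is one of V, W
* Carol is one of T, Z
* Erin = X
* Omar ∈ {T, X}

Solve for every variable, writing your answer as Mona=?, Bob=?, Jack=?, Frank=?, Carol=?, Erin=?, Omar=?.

Erin's domain is down to {X}, so Erin = X. Remove X from Jack, Omar.
Omar's domain is down to {T}, so Omar = T. Eliminate T elsewhere: Mona, Jack, Carol.
That leaves Jack = Y.
Carol must be Z (only option left). So Mona, Bob can't be Z.
Mona has just one choice, so Mona = W. Eliminate W elsewhere: Frank.
Bob must be U (only option left).
Frank's domain is down to {V}, so Frank = V.

Mona=W, Bob=U, Jack=Y, Frank=V, Carol=Z, Erin=X, Omar=T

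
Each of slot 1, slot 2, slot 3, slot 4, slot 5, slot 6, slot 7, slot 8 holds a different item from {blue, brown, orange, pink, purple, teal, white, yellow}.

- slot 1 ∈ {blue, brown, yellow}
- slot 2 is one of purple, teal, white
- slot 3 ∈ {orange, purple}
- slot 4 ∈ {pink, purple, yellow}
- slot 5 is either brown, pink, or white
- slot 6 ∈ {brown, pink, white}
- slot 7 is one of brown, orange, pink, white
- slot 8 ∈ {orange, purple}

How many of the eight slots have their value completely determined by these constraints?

The 8 variables together cover exactly {blue, brown, orange, pink, purple, teal, white, yellow} — 8 values for 8 variables — and blue appears only in slot 1's list, so slot 1 = blue.
The 7 still-open variables draw from only 7 values {brown, orange, pink, purple, teal, white, yellow}, so each is used; only slot 2 can be teal, hence slot 2 = teal.
Among the 6 still-open variables, yellow fits only slot 4 (and all 6 values in {brown, orange, pink, purple, white, yellow} must be used), so slot 4 = yellow.
slot 3 and slot 8 share exactly the 2 values {orange, purple}; by pigeonhole those values go to them, so strike orange, purple from slot 7.
Determined: slot 1=blue, slot 2=teal, slot 4=yellow. The other slots each still have more than one consistent value. That makes 3.

3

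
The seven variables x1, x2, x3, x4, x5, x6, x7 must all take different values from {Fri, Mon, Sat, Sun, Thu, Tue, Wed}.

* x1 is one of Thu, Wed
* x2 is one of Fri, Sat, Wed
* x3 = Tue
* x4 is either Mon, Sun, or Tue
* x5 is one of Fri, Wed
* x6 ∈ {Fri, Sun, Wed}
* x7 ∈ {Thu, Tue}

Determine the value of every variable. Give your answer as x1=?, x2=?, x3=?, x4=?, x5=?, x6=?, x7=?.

x1=Wed, x2=Sat, x3=Tue, x4=Mon, x5=Fri, x6=Sun, x7=Thu

x3 must be Tue (only option left). Eliminate Tue elsewhere: x4, x7.
x7 must be Thu (only option left). Eliminate Thu elsewhere: x1.
x1 has just one choice, so x1 = Wed. So x2, x5, x6 can't be Wed.
x5 must be Fri (only option left). Remove Fri from x2, x6.
x6 has just one choice, so x6 = Sun. Strike Sun from x4.
x2 has just one choice, so x2 = Sat.
x4's domain is down to {Mon}, so x4 = Mon.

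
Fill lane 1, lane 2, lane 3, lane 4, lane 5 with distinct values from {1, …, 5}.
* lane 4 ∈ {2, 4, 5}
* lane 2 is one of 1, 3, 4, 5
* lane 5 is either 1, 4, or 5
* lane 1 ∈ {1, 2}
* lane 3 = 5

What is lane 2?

lane 3 has just one choice, so lane 3 = 5. Eliminate 5 elsewhere: lane 2, lane 4, lane 5.
The 4 still-open variables draw from only 4 values {1, 2, 3, 4}, so each is used; only lane 2 can be 3, hence lane 2 = 3.

3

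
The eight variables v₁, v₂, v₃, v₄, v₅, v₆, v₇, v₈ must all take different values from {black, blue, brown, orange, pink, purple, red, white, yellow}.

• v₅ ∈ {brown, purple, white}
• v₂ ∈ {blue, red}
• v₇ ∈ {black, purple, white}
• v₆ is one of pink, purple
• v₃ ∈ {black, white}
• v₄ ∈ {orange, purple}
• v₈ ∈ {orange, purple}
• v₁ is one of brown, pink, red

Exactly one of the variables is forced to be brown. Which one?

The 8 variables draw from only 8 values {black, blue, brown, orange, pink, purple, red, white}, so each is used; only v₂ can be blue, hence v₂ = blue.
The 7 still-open variables draw from only 7 values {black, brown, orange, pink, purple, red, white}, so each is used; only v₁ can be red, hence v₁ = red.
The 6 still-open variables together cover exactly {black, brown, orange, pink, purple, white} — 6 values for 6 variables — and brown appears only in v₅'s list, so v₅ = brown.

v₅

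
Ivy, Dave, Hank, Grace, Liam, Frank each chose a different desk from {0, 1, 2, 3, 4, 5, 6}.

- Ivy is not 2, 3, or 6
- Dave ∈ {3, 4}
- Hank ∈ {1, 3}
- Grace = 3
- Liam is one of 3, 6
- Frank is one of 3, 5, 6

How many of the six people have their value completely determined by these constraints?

Grace's domain is down to {3}, so Grace = 3. So Dave, Hank, Liam, Frank can't be 3.
Liam must be 6 (only option left). Strike 6 from Frank.
Frank's domain is down to {5}, so Frank = 5. So Ivy can't be 5.
Dave must be 4 (only option left). Remove 4 from Ivy.
Hank must be 1 (only option left). So Ivy can't be 1.
Ivy's domain is down to {0}, so Ivy = 0.
Every person is fixed: Ivy=0, Dave=4, Hank=1, Grace=3, Liam=6, Frank=5. That makes 6.

6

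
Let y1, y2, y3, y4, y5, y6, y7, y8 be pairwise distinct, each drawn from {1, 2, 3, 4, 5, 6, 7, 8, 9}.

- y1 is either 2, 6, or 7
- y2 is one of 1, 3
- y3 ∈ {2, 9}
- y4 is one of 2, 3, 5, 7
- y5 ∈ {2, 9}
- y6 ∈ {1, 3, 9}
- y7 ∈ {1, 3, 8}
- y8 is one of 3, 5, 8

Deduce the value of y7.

The 8 variables together cover exactly {1, 2, 3, 5, 6, 7, 8, 9} — 8 values for 8 variables — and 6 appears only in y1's list, so y1 = 6.
The 7 still-open variables draw from only 7 values {1, 2, 3, 5, 7, 8, 9}, so each is used; only y4 can be 7, hence y4 = 7.
Among the 6 still-open variables, 5 fits only y8 (and all 6 values in {1, 2, 3, 5, 8, 9} must be used), so y8 = 5.
Among the 5 still-open variables, 8 fits only y7 (and all 5 values in {1, 2, 3, 8, 9} must be used), so y7 = 8.

8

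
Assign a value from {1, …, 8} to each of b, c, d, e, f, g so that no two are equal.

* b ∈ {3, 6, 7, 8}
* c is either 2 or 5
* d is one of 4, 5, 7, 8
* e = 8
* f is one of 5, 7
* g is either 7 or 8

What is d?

4

e has just one choice, so e = 8. Strike 8 from b, d, g.
g has just one choice, so g = 7. Eliminate 7 elsewhere: b, d, f.
f must be 5 (only option left). So c, d can't be 5.
So d = 4.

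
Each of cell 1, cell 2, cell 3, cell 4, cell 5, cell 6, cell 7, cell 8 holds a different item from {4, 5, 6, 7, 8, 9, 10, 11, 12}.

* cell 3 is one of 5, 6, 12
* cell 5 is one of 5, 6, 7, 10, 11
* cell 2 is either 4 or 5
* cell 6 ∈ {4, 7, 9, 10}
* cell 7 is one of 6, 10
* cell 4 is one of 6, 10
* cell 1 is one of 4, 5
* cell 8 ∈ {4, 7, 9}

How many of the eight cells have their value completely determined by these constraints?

2

The 8 variables together cover exactly {4, 5, 6, 7, 9, 10, 11, 12} — 8 values for 8 variables — and 11 appears only in cell 5's list, so cell 5 = 11.
The 7 still-open variables together cover exactly {4, 5, 6, 7, 9, 10, 12} — 7 values for 7 variables — and 12 appears only in cell 3's list, so cell 3 = 12.
The 2 variables cell 1 and cell 2 are confined to {4, 5}, which locks those values in; drop them from cell 6, cell 8.
cell 4 and cell 7 between them cover only {6, 10} — a naked pair. Remove those values from cell 6.
Determined: cell 3=12, cell 5=11. The other cells each still have more than one consistent value. That makes 2.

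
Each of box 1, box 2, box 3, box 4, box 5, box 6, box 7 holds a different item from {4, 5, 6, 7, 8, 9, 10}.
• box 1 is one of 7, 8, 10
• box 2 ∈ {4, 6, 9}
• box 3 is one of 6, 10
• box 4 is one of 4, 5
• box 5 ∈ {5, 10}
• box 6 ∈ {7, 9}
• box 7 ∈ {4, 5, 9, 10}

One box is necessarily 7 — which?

Among the 7 variables, 8 fits only box 1 (and all 7 values in {4, 5, 6, 7, 8, 9, 10} must be used), so box 1 = 8.
Among the 6 still-open variables, 7 fits only box 6 (and all 6 values in {4, 5, 6, 7, 9, 10} must be used), so box 6 = 7.

box 6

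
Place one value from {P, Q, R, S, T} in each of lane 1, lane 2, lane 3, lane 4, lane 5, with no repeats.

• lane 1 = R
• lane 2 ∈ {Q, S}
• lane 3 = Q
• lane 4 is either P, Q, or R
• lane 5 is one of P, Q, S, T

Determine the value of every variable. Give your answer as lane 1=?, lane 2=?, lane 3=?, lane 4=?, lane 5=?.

lane 1's domain is down to {R}, so lane 1 = R. Strike R from lane 4.
That leaves lane 3 = Q. Eliminate Q elsewhere: lane 2, lane 4, lane 5.
That leaves lane 4 = P. Strike P from lane 5.
lane 2 must be S (only option left). Remove S from lane 5.
lane 5's domain is down to {T}, so lane 5 = T.

lane 1=R, lane 2=S, lane 3=Q, lane 4=P, lane 5=T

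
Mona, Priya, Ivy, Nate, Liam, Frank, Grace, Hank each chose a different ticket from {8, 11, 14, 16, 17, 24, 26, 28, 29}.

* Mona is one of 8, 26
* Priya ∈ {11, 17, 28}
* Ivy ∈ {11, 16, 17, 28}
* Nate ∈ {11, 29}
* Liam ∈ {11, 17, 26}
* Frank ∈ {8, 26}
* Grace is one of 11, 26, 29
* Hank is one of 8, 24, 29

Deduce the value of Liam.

Among the 8 variables, 16 fits only Ivy (and all 8 values in {8, 11, 16, 17, 24, 26, 28, 29} must be used), so Ivy = 16.
The 7 still-open variables draw from only 7 values {8, 11, 17, 24, 26, 28, 29}, so each is used; only Hank can be 24, hence Hank = 24.
The 6 still-open variables together cover exactly {8, 11, 17, 26, 28, 29} — 6 values for 6 variables — and 28 appears only in Priya's list, so Priya = 28.
The 5 still-open variables together cover exactly {8, 11, 17, 26, 29} — 5 values for 5 variables — and 17 appears only in Liam's list, so Liam = 17.

17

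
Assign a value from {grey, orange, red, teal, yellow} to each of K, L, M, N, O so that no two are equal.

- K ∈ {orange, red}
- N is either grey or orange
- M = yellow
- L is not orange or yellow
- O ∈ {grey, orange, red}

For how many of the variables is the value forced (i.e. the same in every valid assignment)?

2

M's domain is down to {yellow}, so M = yellow.
The 4 still-open variables draw from only 4 values {grey, orange, red, teal}, so each is used; only L can be teal, hence L = teal.
Determined: L=teal, M=yellow. The other variables each still have more than one consistent value. That makes 2.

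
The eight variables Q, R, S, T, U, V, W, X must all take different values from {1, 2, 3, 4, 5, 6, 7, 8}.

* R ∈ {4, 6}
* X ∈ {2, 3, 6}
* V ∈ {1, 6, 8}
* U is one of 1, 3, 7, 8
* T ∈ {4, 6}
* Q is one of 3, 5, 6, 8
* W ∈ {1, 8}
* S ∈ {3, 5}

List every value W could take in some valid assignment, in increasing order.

Among the 8 variables, 2 fits only X (and all 8 values in {1, 2, 3, 4, 5, 6, 7, 8} must be used), so X = 2.
The 7 still-open variables together cover exactly {1, 3, 4, 5, 6, 7, 8} — 7 values for 7 variables — and 7 appears only in U's list, so U = 7.
R and T share exactly the 2 values {4, 6}; by pigeonhole those values go to them, so strike 4, 6 from Q, V.
The 2 variables V and W are confined to {1, 8}, which locks those values in; drop them from Q.
No further eliminations apply; W can still be any of 1, 8.

1, 8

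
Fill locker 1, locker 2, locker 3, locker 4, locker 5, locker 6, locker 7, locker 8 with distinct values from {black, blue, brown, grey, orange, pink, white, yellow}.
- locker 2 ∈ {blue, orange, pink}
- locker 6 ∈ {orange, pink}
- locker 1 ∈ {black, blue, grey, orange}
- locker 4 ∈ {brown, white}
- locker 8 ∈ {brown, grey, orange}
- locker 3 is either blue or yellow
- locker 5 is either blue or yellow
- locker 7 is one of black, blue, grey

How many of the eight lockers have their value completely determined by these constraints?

The 8 variables draw from only 8 values {black, blue, brown, grey, orange, pink, white, yellow}, so each is used; only locker 4 can be white, hence locker 4 = white.
The 7 still-open variables draw from only 7 values {black, blue, brown, grey, orange, pink, yellow}, so each is used; only locker 8 can be brown, hence locker 8 = brown.
The 2 variables locker 3 and locker 5 are confined to {blue, yellow}, which locks those values in; drop them from locker 1, locker 2, locker 7.
The 2 variables locker 2 and locker 6 are confined to {orange, pink}, which locks those values in; drop them from locker 1.
Determined: locker 4=white, locker 8=brown. The other lockers each still have more than one consistent value. That makes 2.

2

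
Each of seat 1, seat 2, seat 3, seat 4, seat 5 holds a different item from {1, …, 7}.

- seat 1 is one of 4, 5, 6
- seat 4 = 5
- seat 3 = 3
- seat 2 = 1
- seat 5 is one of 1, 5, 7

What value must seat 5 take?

seat 2's domain is down to {1}, so seat 2 = 1. So seat 5 can't be 1.
seat 3's domain is down to {3}, so seat 3 = 3.
seat 4's domain is down to {5}, so seat 4 = 5. Strike 5 from seat 1, seat 5.
So seat 5 = 7.

7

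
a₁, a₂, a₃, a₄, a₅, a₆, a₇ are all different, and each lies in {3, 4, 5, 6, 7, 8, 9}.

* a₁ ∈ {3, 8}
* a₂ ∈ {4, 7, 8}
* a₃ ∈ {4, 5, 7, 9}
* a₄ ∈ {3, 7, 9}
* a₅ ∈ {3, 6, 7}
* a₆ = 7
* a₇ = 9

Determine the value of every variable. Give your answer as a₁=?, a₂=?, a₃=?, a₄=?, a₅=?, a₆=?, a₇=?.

a₁=8, a₂=4, a₃=5, a₄=3, a₅=6, a₆=7, a₇=9

a₆ has just one choice, so a₆ = 7. Eliminate 7 elsewhere: a₂, a₃, a₄, a₅.
a₇ must be 9 (only option left). Eliminate 9 elsewhere: a₃, a₄.
a₄'s domain is down to {3}, so a₄ = 3. Strike 3 from a₁, a₅.
That leaves a₅ = 6.
a₁ must be 8 (only option left). Strike 8 from a₂.
a₂'s domain is down to {4}, so a₂ = 4. Remove 4 from a₃.
a₃ has just one choice, so a₃ = 5.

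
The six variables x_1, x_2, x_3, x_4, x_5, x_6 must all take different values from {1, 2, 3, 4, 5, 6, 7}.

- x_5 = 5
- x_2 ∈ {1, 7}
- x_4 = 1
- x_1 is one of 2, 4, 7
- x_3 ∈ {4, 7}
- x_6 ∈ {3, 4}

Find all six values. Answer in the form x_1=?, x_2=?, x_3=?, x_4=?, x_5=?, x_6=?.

x_4's domain is down to {1}, so x_4 = 1. So x_2 can't be 1.
x_5 must be 5 (only option left).
x_2 has just one choice, so x_2 = 7. So x_1, x_3 can't be 7.
That leaves x_3 = 4. Eliminate 4 elsewhere: x_1, x_6.
x_6 must be 3 (only option left).
x_1's domain is down to {2}, so x_1 = 2.

x_1=2, x_2=7, x_3=4, x_4=1, x_5=5, x_6=3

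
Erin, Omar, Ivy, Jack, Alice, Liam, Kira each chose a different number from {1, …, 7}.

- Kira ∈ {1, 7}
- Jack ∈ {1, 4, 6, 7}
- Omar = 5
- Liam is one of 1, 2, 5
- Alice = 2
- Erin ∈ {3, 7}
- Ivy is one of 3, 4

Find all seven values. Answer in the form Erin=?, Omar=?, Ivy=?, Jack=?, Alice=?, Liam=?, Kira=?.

Omar must be 5 (only option left). Strike 5 from Liam.
Alice's domain is down to {2}, so Alice = 2. Eliminate 2 elsewhere: Liam.
That leaves Liam = 1. Eliminate 1 elsewhere: Jack, Kira.
That leaves Kira = 7. Strike 7 from Erin, Jack.
That leaves Erin = 3. Strike 3 from Ivy.
That leaves Ivy = 4. So Jack can't be 4.
Jack has just one choice, so Jack = 6.

Erin=3, Omar=5, Ivy=4, Jack=6, Alice=2, Liam=1, Kira=7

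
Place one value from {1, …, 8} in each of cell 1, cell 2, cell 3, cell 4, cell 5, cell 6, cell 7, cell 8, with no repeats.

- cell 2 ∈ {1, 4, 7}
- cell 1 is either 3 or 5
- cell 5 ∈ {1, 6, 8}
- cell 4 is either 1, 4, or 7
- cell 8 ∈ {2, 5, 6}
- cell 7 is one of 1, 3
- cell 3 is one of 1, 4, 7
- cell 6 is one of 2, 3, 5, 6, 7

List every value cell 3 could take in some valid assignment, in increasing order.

1, 4, 7

The 8 variables draw from only 8 values {1, 2, 3, 4, 5, 6, 7, 8}, so each is used; only cell 5 can be 8, hence cell 5 = 8.
cell 2, cell 3, cell 4 between them cover only {1, 4, 7} — a naked triple. Remove those values from cell 6, cell 7.
cell 7 has just one choice, so cell 7 = 3. Eliminate 3 elsewhere: cell 1, cell 6.
cell 1's domain is down to {5}, so cell 1 = 5. Remove 5 from cell 6, cell 8.
No further eliminations apply; cell 3 can still be any of 1, 4, 7.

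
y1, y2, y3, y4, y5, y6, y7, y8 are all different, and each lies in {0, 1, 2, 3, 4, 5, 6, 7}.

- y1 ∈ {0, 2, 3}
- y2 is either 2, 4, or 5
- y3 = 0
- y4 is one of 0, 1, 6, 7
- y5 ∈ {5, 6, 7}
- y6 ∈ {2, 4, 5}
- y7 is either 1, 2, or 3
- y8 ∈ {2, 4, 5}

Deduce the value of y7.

y3 must be 0 (only option left). Remove 0 from y1, y4.
y2, y6, y8 between them cover only {2, 4, 5} — a naked triple. Remove those values from y1, y5, y7.
y1 has just one choice, so y1 = 3. Remove 3 from y7.
So y7 = 1.

1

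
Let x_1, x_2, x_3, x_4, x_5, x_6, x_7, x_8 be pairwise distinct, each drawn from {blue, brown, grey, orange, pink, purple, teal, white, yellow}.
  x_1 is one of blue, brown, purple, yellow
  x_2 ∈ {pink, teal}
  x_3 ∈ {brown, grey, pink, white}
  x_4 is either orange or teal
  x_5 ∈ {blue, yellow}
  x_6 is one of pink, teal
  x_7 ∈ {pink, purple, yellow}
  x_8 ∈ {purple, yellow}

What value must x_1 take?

brown

x_2 and x_6 share exactly the 2 values {pink, teal}; by pigeonhole those values go to them, so strike pink, teal from x_3, x_4, x_7.
x_4 must be orange (only option left).
x_7 and x_8 between them cover only {purple, yellow} — a naked pair. Remove those values from x_1, x_5.
x_5's domain is down to {blue}, so x_5 = blue. Remove blue from x_1.
So x_1 = brown.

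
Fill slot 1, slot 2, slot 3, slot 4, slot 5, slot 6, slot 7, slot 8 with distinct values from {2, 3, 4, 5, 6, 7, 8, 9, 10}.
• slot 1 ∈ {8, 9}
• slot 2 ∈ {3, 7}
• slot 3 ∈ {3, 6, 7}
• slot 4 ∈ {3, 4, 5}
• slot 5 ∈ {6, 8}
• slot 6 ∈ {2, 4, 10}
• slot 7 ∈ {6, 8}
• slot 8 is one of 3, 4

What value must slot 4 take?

slot 5 and slot 7 between them cover only {6, 8} — a naked pair. Remove those values from slot 1, slot 3.
slot 1 has just one choice, so slot 1 = 9.
slot 2 and slot 3 between them cover only {3, 7} — a naked pair. Remove those values from slot 4, slot 8.
slot 8 has just one choice, so slot 8 = 4. So slot 4, slot 6 can't be 4.
So slot 4 = 5.

5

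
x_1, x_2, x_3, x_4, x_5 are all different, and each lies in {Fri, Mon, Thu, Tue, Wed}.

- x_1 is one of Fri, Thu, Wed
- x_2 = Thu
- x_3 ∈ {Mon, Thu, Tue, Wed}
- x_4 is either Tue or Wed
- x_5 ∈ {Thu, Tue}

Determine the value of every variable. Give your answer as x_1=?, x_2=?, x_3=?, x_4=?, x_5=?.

x_2's domain is down to {Thu}, so x_2 = Thu. Eliminate Thu elsewhere: x_1, x_3, x_5.
x_5's domain is down to {Tue}, so x_5 = Tue. Remove Tue from x_3, x_4.
x_4 must be Wed (only option left). Remove Wed from x_1, x_3.
x_1 has just one choice, so x_1 = Fri.
x_3 has just one choice, so x_3 = Mon.

x_1=Fri, x_2=Thu, x_3=Mon, x_4=Wed, x_5=Tue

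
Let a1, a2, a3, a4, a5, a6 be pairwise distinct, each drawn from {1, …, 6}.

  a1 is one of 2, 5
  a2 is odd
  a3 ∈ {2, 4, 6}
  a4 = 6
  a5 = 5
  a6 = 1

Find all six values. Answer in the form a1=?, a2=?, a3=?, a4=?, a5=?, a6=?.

a1=2, a2=3, a3=4, a4=6, a5=5, a6=1

a4 must be 6 (only option left). So a3 can't be 6.
That leaves a5 = 5. So a1, a2 can't be 5.
That leaves a6 = 1. Strike 1 from a2.
a1 must be 2 (only option left). So a3 can't be 2.
a2's domain is down to {3}, so a2 = 3.
a3 must be 4 (only option left).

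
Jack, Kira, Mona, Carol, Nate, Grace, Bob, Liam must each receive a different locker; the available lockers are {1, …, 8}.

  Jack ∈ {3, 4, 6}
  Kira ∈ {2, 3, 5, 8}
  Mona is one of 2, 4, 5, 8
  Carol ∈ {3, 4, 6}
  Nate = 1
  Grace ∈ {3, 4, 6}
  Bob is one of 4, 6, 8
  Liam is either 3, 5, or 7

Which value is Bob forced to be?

Nate has just one choice, so Nate = 1.
Among the 7 still-open variables, 7 fits only Liam (and all 7 values in {2, 3, 4, 5, 6, 7, 8} must be used), so Liam = 7.
Jack, Carol, Grace share exactly the 3 values {3, 4, 6}; by pigeonhole those values go to them, so strike 3, 4, 6 from Kira, Mona, Bob.
So Bob = 8.

8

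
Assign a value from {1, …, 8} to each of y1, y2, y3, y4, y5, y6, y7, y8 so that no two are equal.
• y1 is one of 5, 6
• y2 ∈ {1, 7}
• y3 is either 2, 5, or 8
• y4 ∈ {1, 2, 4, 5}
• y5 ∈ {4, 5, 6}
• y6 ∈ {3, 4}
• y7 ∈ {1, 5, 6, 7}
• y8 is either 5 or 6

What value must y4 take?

2

Among the 8 variables, 3 fits only y6 (and all 8 values in {1, 2, 3, 4, 5, 6, 7, 8} must be used), so y6 = 3.
The 7 still-open variables draw from only 7 values {1, 2, 4, 5, 6, 7, 8}, so each is used; only y3 can be 8, hence y3 = 8.
Among the 6 still-open variables, 2 fits only y4 (and all 6 values in {1, 2, 4, 5, 6, 7} must be used), so y4 = 2.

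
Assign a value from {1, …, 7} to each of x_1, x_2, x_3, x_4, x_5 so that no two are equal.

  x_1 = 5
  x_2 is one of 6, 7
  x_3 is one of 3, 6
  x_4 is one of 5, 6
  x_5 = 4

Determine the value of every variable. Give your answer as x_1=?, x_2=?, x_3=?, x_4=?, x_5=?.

x_1 has just one choice, so x_1 = 5. So x_4 can't be 5.
x_4's domain is down to {6}, so x_4 = 6. Eliminate 6 elsewhere: x_2, x_3.
x_5 has just one choice, so x_5 = 4.
That leaves x_2 = 7.
x_3's domain is down to {3}, so x_3 = 3.

x_1=5, x_2=7, x_3=3, x_4=6, x_5=4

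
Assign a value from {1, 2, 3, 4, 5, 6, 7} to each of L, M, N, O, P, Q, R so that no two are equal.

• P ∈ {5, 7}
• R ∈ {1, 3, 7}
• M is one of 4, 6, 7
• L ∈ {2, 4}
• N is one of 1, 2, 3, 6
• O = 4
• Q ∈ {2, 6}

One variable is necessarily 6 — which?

Q

O's domain is down to {4}, so O = 4. So L, M can't be 4.
That leaves L = 2. Eliminate 2 elsewhere: N, Q.
So 6 goes to Q.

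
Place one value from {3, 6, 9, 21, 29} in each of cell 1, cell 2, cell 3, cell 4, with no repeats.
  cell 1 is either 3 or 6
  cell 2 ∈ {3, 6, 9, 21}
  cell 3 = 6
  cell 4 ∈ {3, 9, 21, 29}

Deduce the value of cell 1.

3

cell 3 must be 6 (only option left). Remove 6 from cell 1, cell 2.
So cell 1 = 3.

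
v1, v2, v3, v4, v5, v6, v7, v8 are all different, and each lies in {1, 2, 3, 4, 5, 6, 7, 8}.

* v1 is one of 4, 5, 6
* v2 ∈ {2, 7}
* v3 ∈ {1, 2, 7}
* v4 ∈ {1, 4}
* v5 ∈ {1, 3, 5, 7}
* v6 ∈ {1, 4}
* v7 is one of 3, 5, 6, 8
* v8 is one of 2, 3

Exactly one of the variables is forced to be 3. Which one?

The 8 variables together cover exactly {1, 2, 3, 4, 5, 6, 7, 8} — 8 values for 8 variables — and 8 appears only in v7's list, so v7 = 8.
Among the 7 still-open variables, 6 fits only v1 (and all 7 values in {1, 2, 3, 4, 5, 6, 7} must be used), so v1 = 6.
The 6 still-open variables together cover exactly {1, 2, 3, 4, 5, 7} — 6 values for 6 variables — and 5 appears only in v5's list, so v5 = 5.
The 5 still-open variables together cover exactly {1, 2, 3, 4, 7} — 5 values for 5 variables — and 3 appears only in v8's list, so v8 = 3.

v8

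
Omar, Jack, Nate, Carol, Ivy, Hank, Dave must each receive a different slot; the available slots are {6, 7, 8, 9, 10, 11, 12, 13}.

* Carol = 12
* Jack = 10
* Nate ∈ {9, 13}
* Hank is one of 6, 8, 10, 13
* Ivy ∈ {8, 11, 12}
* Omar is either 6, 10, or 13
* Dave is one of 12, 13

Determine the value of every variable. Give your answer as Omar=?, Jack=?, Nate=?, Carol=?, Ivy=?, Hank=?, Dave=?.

Jack must be 10 (only option left). So Omar, Hank can't be 10.
That leaves Carol = 12. So Ivy, Dave can't be 12.
Dave's domain is down to {13}, so Dave = 13. Eliminate 13 elsewhere: Omar, Nate, Hank.
Omar must be 6 (only option left). Strike 6 from Hank.
Nate has just one choice, so Nate = 9.
Hank has just one choice, so Hank = 8. Remove 8 from Ivy.
Ivy must be 11 (only option left).

Omar=6, Jack=10, Nate=9, Carol=12, Ivy=11, Hank=8, Dave=13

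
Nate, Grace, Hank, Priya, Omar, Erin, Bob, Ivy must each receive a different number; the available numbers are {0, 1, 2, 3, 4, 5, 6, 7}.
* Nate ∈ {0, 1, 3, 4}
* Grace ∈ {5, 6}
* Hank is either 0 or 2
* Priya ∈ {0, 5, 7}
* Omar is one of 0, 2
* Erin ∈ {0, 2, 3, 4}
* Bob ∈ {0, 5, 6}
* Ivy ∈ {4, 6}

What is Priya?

The 8 variables together cover exactly {0, 1, 2, 3, 4, 5, 6, 7} — 8 values for 8 variables — and 1 appears only in Nate's list, so Nate = 1.
The 7 still-open variables together cover exactly {0, 2, 3, 4, 5, 6, 7} — 7 values for 7 variables — and 3 appears only in Erin's list, so Erin = 3.
The 6 still-open variables draw from only 6 values {0, 2, 4, 5, 6, 7}, so each is used; only Ivy can be 4, hence Ivy = 4.
The 5 still-open variables draw from only 5 values {0, 2, 5, 6, 7}, so each is used; only Priya can be 7, hence Priya = 7.

7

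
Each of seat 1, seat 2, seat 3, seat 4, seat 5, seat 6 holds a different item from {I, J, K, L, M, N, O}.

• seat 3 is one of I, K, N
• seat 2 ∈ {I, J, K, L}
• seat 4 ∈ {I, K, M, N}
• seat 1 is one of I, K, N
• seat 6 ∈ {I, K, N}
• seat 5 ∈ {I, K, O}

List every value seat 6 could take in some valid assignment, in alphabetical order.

I, K, N

The 3 variables seat 1, seat 3, seat 6 are confined to {I, K, N}, which locks those values in; drop them from seat 2, seat 4, seat 5.
seat 4 has just one choice, so seat 4 = M.
seat 5's domain is down to {O}, so seat 5 = O.
No further eliminations apply; seat 6 can still be any of I, K, N.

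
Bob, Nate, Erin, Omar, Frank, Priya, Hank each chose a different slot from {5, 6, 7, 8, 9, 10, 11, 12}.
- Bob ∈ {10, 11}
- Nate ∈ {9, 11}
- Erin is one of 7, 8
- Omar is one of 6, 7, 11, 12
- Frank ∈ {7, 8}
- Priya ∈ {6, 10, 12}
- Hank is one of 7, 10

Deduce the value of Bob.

11

Among the 7 variables, 9 fits only Nate (and all 7 values in {6, 7, 8, 9, 10, 11, 12} must be used), so Nate = 9.
Erin and Frank share exactly the 2 values {7, 8}; by pigeonhole those values go to them, so strike 7, 8 from Omar, Hank.
That leaves Hank = 10. So Bob, Priya can't be 10.
So Bob = 11.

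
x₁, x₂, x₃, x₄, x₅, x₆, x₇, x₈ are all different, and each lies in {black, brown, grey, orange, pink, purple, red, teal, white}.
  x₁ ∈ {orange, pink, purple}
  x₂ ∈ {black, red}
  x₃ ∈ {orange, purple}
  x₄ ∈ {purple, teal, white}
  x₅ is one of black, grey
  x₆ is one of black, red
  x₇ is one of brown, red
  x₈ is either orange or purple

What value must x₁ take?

The 2 variables x₂ and x₆ are confined to {black, red}, which locks those values in; drop them from x₅, x₇.
x₅ has just one choice, so x₅ = grey.
That leaves x₇ = brown.
x₃ and x₈ between them cover only {orange, purple} — a naked pair. Remove those values from x₁, x₄.
So x₁ = pink.

pink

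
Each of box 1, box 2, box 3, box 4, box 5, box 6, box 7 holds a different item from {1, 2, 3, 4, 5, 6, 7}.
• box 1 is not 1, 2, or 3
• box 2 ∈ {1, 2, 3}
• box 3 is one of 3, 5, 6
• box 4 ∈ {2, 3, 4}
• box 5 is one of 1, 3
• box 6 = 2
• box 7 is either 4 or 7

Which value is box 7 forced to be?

7

box 6 has just one choice, so box 6 = 2. So box 2, box 4 can't be 2.
box 2 and box 5 between them cover only {1, 3} — a naked pair. Remove those values from box 3, box 4.
box 4's domain is down to {4}, so box 4 = 4. Remove 4 from box 1, box 7.
So box 7 = 7.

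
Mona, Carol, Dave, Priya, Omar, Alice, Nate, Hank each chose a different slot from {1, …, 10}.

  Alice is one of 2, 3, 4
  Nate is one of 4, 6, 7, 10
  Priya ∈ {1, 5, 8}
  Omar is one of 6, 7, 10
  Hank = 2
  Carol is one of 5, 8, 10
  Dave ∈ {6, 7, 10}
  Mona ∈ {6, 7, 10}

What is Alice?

3

Hank's domain is down to {2}, so Hank = 2. Strike 2 from Alice.
The 3 variables Mona, Dave, Omar are confined to {6, 7, 10}, which locks those values in; drop them from Carol, Nate.
Nate's domain is down to {4}, so Nate = 4. Eliminate 4 elsewhere: Alice.
So Alice = 3.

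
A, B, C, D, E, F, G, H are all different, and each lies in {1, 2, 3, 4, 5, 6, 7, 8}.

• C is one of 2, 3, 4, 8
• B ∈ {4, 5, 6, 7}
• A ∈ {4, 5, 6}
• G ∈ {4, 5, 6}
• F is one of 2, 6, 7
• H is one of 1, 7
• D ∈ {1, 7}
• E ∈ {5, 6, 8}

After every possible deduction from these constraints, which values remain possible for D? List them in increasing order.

The 8 variables together cover exactly {1, 2, 3, 4, 5, 6, 7, 8} — 8 values for 8 variables — and 3 appears only in C's list, so C = 3.
The 7 still-open variables together cover exactly {1, 2, 4, 5, 6, 7, 8} — 7 values for 7 variables — and 2 appears only in F's list, so F = 2.
Among the 6 still-open variables, 8 fits only E (and all 6 values in {1, 4, 5, 6, 7, 8} must be used), so E = 8.
D and H between them cover only {1, 7} — a naked pair. Remove those values from B.
No further eliminations apply; D can still be any of 1, 7.

1, 7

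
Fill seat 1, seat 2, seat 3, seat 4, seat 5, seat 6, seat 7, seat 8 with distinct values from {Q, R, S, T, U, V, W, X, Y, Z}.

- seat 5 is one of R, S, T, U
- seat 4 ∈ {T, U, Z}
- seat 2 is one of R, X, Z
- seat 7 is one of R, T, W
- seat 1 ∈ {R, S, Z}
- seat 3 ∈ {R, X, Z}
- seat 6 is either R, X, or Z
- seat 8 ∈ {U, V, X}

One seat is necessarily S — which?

seat 1

Among the 8 variables, V fits only seat 8 (and all 8 values in {R, S, T, U, V, W, X, Z} must be used), so seat 8 = V.
The 7 still-open variables together cover exactly {R, S, T, U, W, X, Z} — 7 values for 7 variables — and W appears only in seat 7's list, so seat 7 = W.
seat 2, seat 3, seat 6 share exactly the 3 values {R, X, Z}; by pigeonhole those values go to them, so strike R, X, Z from seat 1, seat 4, seat 5.
So S goes to seat 1.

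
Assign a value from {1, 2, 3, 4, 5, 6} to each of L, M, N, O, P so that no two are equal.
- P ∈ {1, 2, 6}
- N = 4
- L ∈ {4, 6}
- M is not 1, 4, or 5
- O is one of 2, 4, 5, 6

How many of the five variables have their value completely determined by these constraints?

N must be 4 (only option left). Remove 4 from L, O.
L must be 6 (only option left). Eliminate 6 elsewhere: M, O, P.
Determined: L=6, N=4. The other variables each still have more than one consistent value. That makes 2.

2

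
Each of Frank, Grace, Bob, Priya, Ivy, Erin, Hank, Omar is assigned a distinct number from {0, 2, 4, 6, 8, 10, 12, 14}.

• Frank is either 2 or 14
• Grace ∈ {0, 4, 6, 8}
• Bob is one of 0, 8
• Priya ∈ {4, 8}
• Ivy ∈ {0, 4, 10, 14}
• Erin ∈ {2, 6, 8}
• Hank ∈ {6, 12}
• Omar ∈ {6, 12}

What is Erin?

Among the 8 variables, 10 fits only Ivy (and all 8 values in {0, 2, 4, 6, 8, 10, 12, 14} must be used), so Ivy = 10.
Among the 7 still-open variables, 14 fits only Frank (and all 7 values in {0, 2, 4, 6, 8, 12, 14} must be used), so Frank = 14.
The 6 still-open variables together cover exactly {0, 2, 4, 6, 8, 12} — 6 values for 6 variables — and 2 appears only in Erin's list, so Erin = 2.

2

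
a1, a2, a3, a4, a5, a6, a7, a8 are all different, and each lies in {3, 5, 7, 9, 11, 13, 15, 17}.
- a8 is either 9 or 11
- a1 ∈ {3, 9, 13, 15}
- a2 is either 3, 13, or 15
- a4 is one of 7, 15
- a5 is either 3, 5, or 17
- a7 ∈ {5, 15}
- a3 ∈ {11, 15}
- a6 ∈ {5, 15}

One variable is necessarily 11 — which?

a3

Among the 8 variables, 7 fits only a4 (and all 8 values in {3, 5, 7, 9, 11, 13, 15, 17} must be used), so a4 = 7.
The 7 still-open variables together cover exactly {3, 5, 9, 11, 13, 15, 17} — 7 values for 7 variables — and 17 appears only in a5's list, so a5 = 17.
a6 and a7 share exactly the 2 values {5, 15}; by pigeonhole those values go to them, so strike 5, 15 from a1, a2, a3.
So 11 goes to a3.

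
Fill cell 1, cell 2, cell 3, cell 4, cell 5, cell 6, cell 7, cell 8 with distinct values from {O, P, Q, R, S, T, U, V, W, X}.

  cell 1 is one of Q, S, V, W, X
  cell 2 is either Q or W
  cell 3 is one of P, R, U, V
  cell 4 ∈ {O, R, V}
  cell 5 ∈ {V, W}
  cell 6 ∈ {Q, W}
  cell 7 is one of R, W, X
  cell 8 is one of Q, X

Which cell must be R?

cell 2 and cell 6 between them cover only {Q, W} — a naked pair. Remove those values from cell 1, cell 5, cell 7, cell 8.
cell 5's domain is down to {V}, so cell 5 = V. So cell 1, cell 3, cell 4 can't be V.
That leaves cell 8 = X. Remove X from cell 1, cell 7.
So R goes to cell 7.

cell 7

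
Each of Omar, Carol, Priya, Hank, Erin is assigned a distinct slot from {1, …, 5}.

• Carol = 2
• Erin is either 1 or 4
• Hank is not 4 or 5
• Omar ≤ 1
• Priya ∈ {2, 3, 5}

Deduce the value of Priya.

5

Omar's domain is down to {1}, so Omar = 1. Strike 1 from Hank, Erin.
Carol must be 2 (only option left). Eliminate 2 elsewhere: Priya, Hank.
That leaves Hank = 3. Eliminate 3 elsewhere: Priya.
So Priya = 5.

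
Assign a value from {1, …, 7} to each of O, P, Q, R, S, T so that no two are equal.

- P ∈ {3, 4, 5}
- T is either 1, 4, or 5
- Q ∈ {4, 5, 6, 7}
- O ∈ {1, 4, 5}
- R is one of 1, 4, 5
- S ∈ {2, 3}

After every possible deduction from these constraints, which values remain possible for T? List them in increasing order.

O, R, T between them cover only {1, 4, 5} — a naked triple. Remove those values from P, Q.
That leaves P = 3. Strike 3 from S.
S's domain is down to {2}, so S = 2.
No further eliminations apply; T can still be any of 1, 4, 5.

1, 4, 5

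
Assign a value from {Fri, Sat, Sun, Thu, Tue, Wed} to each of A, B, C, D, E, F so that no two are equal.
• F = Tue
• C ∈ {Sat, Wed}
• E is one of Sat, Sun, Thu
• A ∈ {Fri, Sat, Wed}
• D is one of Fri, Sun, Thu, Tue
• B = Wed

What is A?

Fri

B must be Wed (only option left). Strike Wed from A, C.
C has just one choice, so C = Sat. So A, E can't be Sat.
So A = Fri.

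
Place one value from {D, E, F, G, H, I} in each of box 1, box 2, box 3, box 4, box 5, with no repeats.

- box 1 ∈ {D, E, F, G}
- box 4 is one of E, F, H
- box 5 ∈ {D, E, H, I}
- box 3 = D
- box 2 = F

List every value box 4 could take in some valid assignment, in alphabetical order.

box 2 must be F (only option left). Remove F from box 1, box 4.
box 3's domain is down to {D}, so box 3 = D. Remove D from box 1, box 5.
No further eliminations apply; box 4 can still be any of E, H.

E, H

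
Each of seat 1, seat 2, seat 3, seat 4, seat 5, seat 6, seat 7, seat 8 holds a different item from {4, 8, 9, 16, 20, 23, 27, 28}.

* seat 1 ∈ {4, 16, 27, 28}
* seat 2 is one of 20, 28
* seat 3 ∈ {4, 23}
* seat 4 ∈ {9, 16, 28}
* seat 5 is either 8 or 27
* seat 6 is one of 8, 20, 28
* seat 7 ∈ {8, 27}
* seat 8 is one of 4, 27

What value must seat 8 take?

4

Among the 8 variables, 9 fits only seat 4 (and all 8 values in {4, 8, 9, 16, 20, 23, 27, 28} must be used), so seat 4 = 9.
The 7 still-open variables together cover exactly {4, 8, 16, 20, 23, 27, 28} — 7 values for 7 variables — and 16 appears only in seat 1's list, so seat 1 = 16.
The 6 still-open variables draw from only 6 values {4, 8, 20, 23, 27, 28}, so each is used; only seat 3 can be 23, hence seat 3 = 23.
The 5 still-open variables together cover exactly {4, 8, 20, 27, 28} — 5 values for 5 variables — and 4 appears only in seat 8's list, so seat 8 = 4.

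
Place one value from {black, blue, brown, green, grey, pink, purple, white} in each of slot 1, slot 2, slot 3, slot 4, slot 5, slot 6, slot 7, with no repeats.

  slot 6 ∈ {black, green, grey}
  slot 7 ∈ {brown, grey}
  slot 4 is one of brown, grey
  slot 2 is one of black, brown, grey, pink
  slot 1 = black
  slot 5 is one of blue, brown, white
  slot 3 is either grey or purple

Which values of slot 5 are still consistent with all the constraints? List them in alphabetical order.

blue, white

slot 1 must be black (only option left). Remove black from slot 2, slot 6.
slot 4 and slot 7 share exactly the 2 values {brown, grey}; by pigeonhole those values go to them, so strike brown, grey from slot 2, slot 3, slot 5, slot 6.
slot 2's domain is down to {pink}, so slot 2 = pink.
slot 3's domain is down to {purple}, so slot 3 = purple.
slot 6's domain is down to {green}, so slot 6 = green.
No further eliminations apply; slot 5 can still be any of blue, white.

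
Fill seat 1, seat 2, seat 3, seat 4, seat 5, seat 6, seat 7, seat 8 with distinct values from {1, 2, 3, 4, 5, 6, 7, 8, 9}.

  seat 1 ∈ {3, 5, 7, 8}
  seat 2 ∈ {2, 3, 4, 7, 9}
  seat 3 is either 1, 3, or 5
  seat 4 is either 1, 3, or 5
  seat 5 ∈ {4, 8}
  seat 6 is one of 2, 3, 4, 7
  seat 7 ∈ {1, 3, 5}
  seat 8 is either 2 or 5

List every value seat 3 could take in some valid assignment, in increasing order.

The 8 variables together cover exactly {1, 2, 3, 4, 5, 7, 8, 9} — 8 values for 8 variables — and 9 appears only in seat 2's list, so seat 2 = 9.
seat 3, seat 4, seat 7 share exactly the 3 values {1, 3, 5}; by pigeonhole those values go to them, so strike 1, 3, 5 from seat 1, seat 6, seat 8.
seat 8 has just one choice, so seat 8 = 2. So seat 6 can't be 2.
No further eliminations apply; seat 3 can still be any of 1, 3, 5.

1, 3, 5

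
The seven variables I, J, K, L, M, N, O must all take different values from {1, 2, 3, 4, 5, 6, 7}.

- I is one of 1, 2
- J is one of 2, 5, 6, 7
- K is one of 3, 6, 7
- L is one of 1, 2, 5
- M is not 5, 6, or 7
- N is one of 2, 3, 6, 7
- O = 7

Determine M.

O must be 7 (only option left). Strike 7 from J, K, N.
The 6 still-open variables draw from only 6 values {1, 2, 3, 4, 5, 6}, so each is used; only M can be 4, hence M = 4.

4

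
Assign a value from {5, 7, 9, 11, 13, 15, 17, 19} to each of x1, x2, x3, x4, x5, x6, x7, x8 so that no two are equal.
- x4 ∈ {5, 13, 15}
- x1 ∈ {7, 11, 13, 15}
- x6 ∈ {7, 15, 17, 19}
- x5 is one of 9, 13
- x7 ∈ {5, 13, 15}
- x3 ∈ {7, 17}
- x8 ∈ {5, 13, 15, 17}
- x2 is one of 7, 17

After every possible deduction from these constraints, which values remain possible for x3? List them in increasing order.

7, 17

The 8 variables draw from only 8 values {5, 7, 9, 11, 13, 15, 17, 19}, so each is used; only x5 can be 9, hence x5 = 9.
The 7 still-open variables draw from only 7 values {5, 7, 11, 13, 15, 17, 19}, so each is used; only x1 can be 11, hence x1 = 11.
The 6 still-open variables together cover exactly {5, 7, 13, 15, 17, 19} — 6 values for 6 variables — and 19 appears only in x6's list, so x6 = 19.
x2 and x3 between them cover only {7, 17} — a naked pair. Remove those values from x8.
No further eliminations apply; x3 can still be any of 7, 17.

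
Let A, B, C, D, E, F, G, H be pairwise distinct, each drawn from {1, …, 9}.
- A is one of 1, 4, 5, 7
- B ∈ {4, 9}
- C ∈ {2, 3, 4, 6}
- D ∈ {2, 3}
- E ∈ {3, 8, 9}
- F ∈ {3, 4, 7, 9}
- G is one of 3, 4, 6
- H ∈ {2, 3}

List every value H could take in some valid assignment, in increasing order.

2, 3

The 2 variables D and H are confined to {2, 3}, which locks those values in; drop them from C, E, F, G.
C and G between them cover only {4, 6} — a naked pair. Remove those values from A, B, F.
B must be 9 (only option left). Remove 9 from E, F.
That leaves E = 8.
F has just one choice, so F = 7. Strike 7 from A.
No further eliminations apply; H can still be any of 2, 3.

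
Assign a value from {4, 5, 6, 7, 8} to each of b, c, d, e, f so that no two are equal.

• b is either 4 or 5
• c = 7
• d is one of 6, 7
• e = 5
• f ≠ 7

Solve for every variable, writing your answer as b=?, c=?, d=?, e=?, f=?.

c's domain is down to {7}, so c = 7. Eliminate 7 elsewhere: d.
d must be 6 (only option left). Strike 6 from f.
e must be 5 (only option left). So b, f can't be 5.
That leaves b = 4. Remove 4 from f.
That leaves f = 8.

b=4, c=7, d=6, e=5, f=8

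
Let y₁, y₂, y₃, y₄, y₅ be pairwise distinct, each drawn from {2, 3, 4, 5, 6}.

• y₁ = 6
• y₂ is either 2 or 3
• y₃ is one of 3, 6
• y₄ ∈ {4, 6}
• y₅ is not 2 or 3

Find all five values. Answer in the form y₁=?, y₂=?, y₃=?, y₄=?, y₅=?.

y₁ must be 6 (only option left). Remove 6 from y₃, y₄, y₅.
y₃'s domain is down to {3}, so y₃ = 3. Strike 3 from y₂.
y₄ has just one choice, so y₄ = 4. Eliminate 4 elsewhere: y₅.
That leaves y₅ = 5.
y₂ must be 2 (only option left).

y₁=6, y₂=2, y₃=3, y₄=4, y₅=5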